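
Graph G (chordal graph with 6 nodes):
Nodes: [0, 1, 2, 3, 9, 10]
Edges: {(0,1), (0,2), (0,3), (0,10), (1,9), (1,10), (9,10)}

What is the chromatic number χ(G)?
Clique number ω(G) = 3 (lower bound: χ ≥ ω).
The clique on [0, 1, 10] has size 3, forcing χ ≥ 3, and the coloring below uses 3 colors, so χ(G) = 3.
A valid 3-coloring: color 1: [0, 9]; color 2: [1, 2, 3]; color 3: [10].

χ(G) = 3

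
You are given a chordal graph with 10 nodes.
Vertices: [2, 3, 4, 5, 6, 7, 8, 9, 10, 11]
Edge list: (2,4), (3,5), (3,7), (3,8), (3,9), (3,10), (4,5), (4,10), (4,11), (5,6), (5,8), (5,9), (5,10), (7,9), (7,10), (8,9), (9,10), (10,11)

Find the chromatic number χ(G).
χ(G) = 4

Clique number ω(G) = 4 (lower bound: χ ≥ ω).
The clique on [3, 5, 8, 9] has size 4, forcing χ ≥ 4, and the coloring below uses 4 colors, so χ(G) = 4.
A valid 4-coloring: color 1: [2, 6, 8, 10]; color 2: [5, 7, 11]; color 3: [4, 9]; color 4: [3].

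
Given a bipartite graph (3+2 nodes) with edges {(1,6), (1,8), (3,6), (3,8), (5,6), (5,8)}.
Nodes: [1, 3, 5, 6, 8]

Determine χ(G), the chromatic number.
χ(G) = 2

Clique number ω(G) = 2 (lower bound: χ ≥ ω).
The graph is bipartite (no odd cycle), so 2 colors suffice: χ(G) = 2.
A valid 2-coloring: color 1: [6, 8]; color 2: [1, 3, 5].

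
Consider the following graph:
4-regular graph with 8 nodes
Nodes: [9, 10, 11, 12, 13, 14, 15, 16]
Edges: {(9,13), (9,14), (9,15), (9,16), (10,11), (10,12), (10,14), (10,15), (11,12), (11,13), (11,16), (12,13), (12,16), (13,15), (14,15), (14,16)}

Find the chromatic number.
Clique number ω(G) = 3 (lower bound: χ ≥ ω).
Suppose a proper 3-coloring c exists. The clique [9, 13, 15] takes 3 distinct colors; by symmetry let c(9) = 1, c(13) = 2, c(15) = 3.
- Vertex 14: neighbors [9, 15] already have colors [1, 3] ⇒ c(14) = 2.
- Vertex 10: neighbors [14, 15] already have colors [2, 3] ⇒ c(10) = 1.
- Vertex 11: neighbors [10, 13] already have colors [1, 2] ⇒ c(11) = 3.
- Vertex 12: neighbors [10, 13, 11] already have colors [1, 2, 3] — all 3 colors blocked. Contradiction.
The forced assignments end in a contradiction, so G has no proper 3-coloring (χ ≥ 4).
The coloring below uses 4 colors, so χ(G) = 4.
A valid 4-coloring: color 1: [13, 14]; color 2: [9, 11]; color 3: [12, 15]; color 4: [10, 16].

χ(G) = 4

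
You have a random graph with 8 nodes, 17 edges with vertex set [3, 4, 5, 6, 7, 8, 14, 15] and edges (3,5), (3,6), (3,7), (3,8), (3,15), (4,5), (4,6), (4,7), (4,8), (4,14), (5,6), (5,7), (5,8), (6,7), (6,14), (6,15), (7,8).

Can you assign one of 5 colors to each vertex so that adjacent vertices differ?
Yes, G is 5-colorable

A valid 5-coloring: color 1: [6, 8]; color 2: [5, 14, 15]; color 3: [3, 4]; color 4: [7].
(χ(G) = 4 ≤ 5.)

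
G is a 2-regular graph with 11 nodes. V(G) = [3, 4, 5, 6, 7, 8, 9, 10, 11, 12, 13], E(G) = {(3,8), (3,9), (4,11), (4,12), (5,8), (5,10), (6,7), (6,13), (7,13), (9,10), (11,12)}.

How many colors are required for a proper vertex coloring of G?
Clique number ω(G) = 3 (lower bound: χ ≥ ω).
The clique on [4, 11, 12] has size 3, forcing χ ≥ 3, and the coloring below uses 3 colors, so χ(G) = 3.
A valid 3-coloring: color 1: [5, 9, 11, 13]; color 2: [6, 8, 10, 12]; color 3: [3, 4, 7].

χ(G) = 3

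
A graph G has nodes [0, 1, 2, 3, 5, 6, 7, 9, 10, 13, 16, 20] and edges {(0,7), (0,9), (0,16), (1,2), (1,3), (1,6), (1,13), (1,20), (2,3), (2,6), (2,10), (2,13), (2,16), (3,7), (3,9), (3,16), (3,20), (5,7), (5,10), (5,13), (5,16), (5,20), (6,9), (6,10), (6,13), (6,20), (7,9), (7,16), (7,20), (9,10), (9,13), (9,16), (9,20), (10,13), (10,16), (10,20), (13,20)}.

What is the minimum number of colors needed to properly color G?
χ(G) = 5

Clique number ω(G) = 5 (lower bound: χ ≥ ω).
The clique on [6, 9, 10, 13, 20] has size 5, forcing χ ≥ 5, and the coloring below uses 5 colors, so χ(G) = 5.
A valid 5-coloring: color 1: [2, 5, 9]; color 2: [16, 20]; color 3: [1, 7, 10]; color 4: [0, 3, 13]; color 5: [6].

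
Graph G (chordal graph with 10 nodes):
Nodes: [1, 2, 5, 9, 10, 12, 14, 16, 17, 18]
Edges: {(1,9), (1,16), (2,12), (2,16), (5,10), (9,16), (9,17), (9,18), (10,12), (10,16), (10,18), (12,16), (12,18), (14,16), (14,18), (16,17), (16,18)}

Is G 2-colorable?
The clique on vertices [10, 12, 16, 18] has size 4 > 2, so it alone needs 4 colors.

No, G is not 2-colorable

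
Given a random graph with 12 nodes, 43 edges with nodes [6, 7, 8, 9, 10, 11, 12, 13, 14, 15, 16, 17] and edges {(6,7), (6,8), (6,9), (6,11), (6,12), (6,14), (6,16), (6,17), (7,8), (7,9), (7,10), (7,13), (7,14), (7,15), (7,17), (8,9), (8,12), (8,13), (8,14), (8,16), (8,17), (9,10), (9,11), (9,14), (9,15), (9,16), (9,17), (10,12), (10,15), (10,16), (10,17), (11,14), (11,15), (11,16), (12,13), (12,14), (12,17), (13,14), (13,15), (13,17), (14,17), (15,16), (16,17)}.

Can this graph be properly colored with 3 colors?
No, G is not 3-colorable

The clique on vertices [6, 7, 8, 9, 14, 17] has size 6 > 3, so it alone needs 6 colors.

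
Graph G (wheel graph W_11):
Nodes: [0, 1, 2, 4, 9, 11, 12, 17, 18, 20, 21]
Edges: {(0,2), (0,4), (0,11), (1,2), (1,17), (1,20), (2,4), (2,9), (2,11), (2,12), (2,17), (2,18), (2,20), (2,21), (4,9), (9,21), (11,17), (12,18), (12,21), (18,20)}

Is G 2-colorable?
The clique on vertices [0, 2, 11] has size 3 > 2, so it alone needs 3 colors.

No, G is not 2-colorable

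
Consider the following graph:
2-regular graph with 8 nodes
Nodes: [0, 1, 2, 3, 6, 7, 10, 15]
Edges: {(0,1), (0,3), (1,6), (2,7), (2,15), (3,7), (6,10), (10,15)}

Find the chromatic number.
χ(G) = 2

Clique number ω(G) = 2 (lower bound: χ ≥ ω).
The graph is bipartite (no odd cycle), so 2 colors suffice: χ(G) = 2.
A valid 2-coloring: color 1: [1, 2, 3, 10]; color 2: [0, 6, 7, 15].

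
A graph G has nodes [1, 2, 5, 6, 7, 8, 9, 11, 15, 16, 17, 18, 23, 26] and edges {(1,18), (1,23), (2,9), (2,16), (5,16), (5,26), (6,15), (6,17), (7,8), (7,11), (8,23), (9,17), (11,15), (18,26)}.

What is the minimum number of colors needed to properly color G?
χ(G) = 2

Clique number ω(G) = 2 (lower bound: χ ≥ ω).
The graph is bipartite (no odd cycle), so 2 colors suffice: χ(G) = 2.
A valid 2-coloring: color 1: [2, 5, 7, 15, 17, 18, 23]; color 2: [1, 6, 8, 9, 11, 16, 26].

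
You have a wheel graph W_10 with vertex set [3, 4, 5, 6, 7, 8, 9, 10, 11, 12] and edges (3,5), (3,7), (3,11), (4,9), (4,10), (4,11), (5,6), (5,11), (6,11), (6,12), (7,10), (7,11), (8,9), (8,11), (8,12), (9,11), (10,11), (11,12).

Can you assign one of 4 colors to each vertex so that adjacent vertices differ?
A valid 4-coloring: color 1: [11]; color 2: [3, 9, 10, 12]; color 3: [4, 5, 7, 8]; color 4: [6].
(χ(G) = 4 ≤ 4.)

Yes, G is 4-colorable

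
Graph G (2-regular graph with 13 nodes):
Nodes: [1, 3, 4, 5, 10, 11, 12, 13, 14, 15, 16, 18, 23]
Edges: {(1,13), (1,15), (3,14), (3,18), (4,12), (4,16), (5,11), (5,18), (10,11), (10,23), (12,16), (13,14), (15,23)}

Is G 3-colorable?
Yes, G is 3-colorable

A valid 3-coloring: color 1: [3, 4, 5, 10, 13, 15]; color 2: [1, 11, 12, 14, 18, 23]; color 3: [16].
(χ(G) = 3 ≤ 3.)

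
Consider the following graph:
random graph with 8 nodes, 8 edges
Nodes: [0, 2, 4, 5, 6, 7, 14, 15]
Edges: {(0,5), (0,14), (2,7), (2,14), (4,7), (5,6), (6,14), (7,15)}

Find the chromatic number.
χ(G) = 2

Clique number ω(G) = 2 (lower bound: χ ≥ ω).
The graph is bipartite (no odd cycle), so 2 colors suffice: χ(G) = 2.
A valid 2-coloring: color 1: [5, 7, 14]; color 2: [0, 2, 4, 6, 15].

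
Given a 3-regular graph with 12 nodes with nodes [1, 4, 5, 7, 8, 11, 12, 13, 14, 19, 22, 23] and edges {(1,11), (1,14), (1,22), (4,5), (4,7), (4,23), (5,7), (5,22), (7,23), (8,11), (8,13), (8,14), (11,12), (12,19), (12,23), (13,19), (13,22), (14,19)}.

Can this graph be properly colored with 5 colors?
A valid 5-coloring: color 1: [4, 8, 19, 22]; color 2: [5, 11, 13, 14, 23]; color 3: [1, 7, 12].
(χ(G) = 3 ≤ 5.)

Yes, G is 5-colorable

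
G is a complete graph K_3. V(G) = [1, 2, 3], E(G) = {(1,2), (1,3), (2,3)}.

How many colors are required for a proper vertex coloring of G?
χ(G) = 3

Clique number ω(G) = 3 (lower bound: χ ≥ ω).
The clique on [1, 2, 3] has size 3, forcing χ ≥ 3, and the coloring below uses 3 colors, so χ(G) = 3.
A valid 3-coloring: color 1: [1]; color 2: [3]; color 3: [2].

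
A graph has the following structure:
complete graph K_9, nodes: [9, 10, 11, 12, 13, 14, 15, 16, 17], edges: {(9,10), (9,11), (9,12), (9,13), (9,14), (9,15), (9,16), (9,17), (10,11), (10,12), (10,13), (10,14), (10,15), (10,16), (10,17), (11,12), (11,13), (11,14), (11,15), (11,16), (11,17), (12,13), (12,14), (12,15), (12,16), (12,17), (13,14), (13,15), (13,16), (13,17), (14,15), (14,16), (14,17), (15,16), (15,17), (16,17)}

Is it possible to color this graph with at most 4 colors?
The clique on vertices [9, 10, 11, 12, 13, 14, 15, 16, 17] has size 9 > 4, so it alone needs 9 colors.

No, G is not 4-colorable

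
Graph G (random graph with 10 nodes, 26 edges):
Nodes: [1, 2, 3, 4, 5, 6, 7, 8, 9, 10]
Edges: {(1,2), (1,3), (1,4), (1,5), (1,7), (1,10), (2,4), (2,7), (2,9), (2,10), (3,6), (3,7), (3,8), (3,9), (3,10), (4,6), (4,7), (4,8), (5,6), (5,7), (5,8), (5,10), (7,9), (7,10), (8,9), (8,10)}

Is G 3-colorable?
The clique on vertices [1, 2, 7, 10] has size 4 > 3, so it alone needs 4 colors.

No, G is not 3-colorable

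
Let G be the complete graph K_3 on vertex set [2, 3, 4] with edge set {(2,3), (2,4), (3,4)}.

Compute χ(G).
χ(G) = 3

Clique number ω(G) = 3 (lower bound: χ ≥ ω).
The clique on [2, 3, 4] has size 3, forcing χ ≥ 3, and the coloring below uses 3 colors, so χ(G) = 3.
A valid 3-coloring: color 1: [4]; color 2: [3]; color 3: [2].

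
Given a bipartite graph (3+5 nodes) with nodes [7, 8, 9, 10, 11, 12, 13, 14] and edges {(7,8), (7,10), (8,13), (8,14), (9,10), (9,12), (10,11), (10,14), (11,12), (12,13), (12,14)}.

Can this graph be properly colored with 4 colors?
A valid 4-coloring: color 1: [8, 10, 12]; color 2: [7, 9, 11, 13, 14].
(χ(G) = 2 ≤ 4.)

Yes, G is 4-colorable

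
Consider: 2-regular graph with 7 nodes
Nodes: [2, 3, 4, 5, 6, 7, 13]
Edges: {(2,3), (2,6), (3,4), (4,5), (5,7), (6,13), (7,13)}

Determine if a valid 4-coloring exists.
Yes, G is 4-colorable

A valid 4-coloring: color 1: [4, 6, 7]; color 2: [2, 5, 13]; color 3: [3].
(χ(G) = 3 ≤ 4.)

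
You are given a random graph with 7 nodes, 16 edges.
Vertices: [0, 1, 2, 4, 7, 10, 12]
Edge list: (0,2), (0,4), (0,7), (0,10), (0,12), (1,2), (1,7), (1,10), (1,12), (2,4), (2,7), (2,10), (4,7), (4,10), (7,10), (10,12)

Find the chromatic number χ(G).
χ(G) = 5

Clique number ω(G) = 5 (lower bound: χ ≥ ω).
The clique on [0, 2, 4, 7, 10] has size 5, forcing χ ≥ 5, and the coloring below uses 5 colors, so χ(G) = 5.
A valid 5-coloring: color 1: [10]; color 2: [0, 1]; color 3: [2, 12]; color 4: [7]; color 5: [4].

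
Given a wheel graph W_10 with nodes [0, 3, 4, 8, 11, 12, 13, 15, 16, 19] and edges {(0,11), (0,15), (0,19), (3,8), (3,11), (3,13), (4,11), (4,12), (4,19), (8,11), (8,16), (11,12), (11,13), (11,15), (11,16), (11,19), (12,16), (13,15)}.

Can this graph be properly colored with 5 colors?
Yes, G is 5-colorable

A valid 5-coloring: color 1: [11]; color 2: [3, 15, 16, 19]; color 3: [0, 4, 8, 13]; color 4: [12].
(χ(G) = 4 ≤ 5.)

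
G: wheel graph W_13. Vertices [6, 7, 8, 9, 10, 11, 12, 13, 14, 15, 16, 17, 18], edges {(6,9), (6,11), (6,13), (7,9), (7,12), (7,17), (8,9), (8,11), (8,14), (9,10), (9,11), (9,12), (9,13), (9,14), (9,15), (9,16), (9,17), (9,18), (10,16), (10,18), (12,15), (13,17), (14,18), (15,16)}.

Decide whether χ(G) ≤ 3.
Yes, G is 3-colorable

A valid 3-coloring: color 1: [9]; color 2: [7, 10, 11, 13, 14, 15]; color 3: [6, 8, 12, 16, 17, 18].
(χ(G) = 3 ≤ 3.)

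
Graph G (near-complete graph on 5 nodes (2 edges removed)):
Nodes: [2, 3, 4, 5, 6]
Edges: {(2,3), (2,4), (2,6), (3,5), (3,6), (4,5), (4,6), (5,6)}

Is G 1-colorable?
The clique on vertices [2, 3, 6] has size 3 > 1, so it alone needs 3 colors.

No, G is not 1-colorable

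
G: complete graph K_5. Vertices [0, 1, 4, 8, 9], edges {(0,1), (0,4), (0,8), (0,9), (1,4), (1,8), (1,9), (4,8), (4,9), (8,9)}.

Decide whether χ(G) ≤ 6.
A valid 6-coloring: color 1: [8]; color 2: [1]; color 3: [4]; color 4: [9]; color 5: [0].
(χ(G) = 5 ≤ 6.)

Yes, G is 6-colorable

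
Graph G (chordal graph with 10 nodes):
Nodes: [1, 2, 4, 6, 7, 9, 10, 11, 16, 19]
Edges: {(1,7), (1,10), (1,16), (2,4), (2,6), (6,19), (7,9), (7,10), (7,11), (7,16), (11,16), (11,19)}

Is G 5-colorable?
Yes, G is 5-colorable

A valid 5-coloring: color 1: [2, 7, 19]; color 2: [4, 6, 9, 10, 16]; color 3: [1, 11].
(χ(G) = 3 ≤ 5.)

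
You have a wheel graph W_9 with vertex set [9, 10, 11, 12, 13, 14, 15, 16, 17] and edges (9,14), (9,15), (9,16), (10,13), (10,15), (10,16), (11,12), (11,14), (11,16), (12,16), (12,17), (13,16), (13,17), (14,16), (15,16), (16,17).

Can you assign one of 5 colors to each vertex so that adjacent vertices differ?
Yes, G is 5-colorable

A valid 5-coloring: color 1: [16]; color 2: [12, 13, 14, 15]; color 3: [9, 10, 11, 17].
(χ(G) = 3 ≤ 5.)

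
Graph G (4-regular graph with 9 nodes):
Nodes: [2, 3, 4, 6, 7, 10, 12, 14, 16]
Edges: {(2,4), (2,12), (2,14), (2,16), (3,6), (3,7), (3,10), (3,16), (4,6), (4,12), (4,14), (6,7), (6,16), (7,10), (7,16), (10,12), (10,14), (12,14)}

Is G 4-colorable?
A valid 4-coloring: color 1: [12, 16]; color 2: [2, 6, 10]; color 3: [7, 14]; color 4: [3, 4].
(χ(G) = 4 ≤ 4.)

Yes, G is 4-colorable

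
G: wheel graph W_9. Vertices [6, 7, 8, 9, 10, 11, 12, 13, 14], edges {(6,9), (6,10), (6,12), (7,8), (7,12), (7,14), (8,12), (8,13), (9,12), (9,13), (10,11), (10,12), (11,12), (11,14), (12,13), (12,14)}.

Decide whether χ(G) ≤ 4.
Yes, G is 4-colorable

A valid 4-coloring: color 1: [12]; color 2: [8, 9, 10, 14]; color 3: [6, 7, 11, 13].
(χ(G) = 3 ≤ 4.)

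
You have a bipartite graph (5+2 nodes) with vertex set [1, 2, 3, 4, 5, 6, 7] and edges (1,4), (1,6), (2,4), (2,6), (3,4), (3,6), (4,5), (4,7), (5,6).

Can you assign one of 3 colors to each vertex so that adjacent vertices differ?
Yes, G is 3-colorable

A valid 3-coloring: color 1: [4, 6]; color 2: [1, 2, 3, 5, 7].
(χ(G) = 2 ≤ 3.)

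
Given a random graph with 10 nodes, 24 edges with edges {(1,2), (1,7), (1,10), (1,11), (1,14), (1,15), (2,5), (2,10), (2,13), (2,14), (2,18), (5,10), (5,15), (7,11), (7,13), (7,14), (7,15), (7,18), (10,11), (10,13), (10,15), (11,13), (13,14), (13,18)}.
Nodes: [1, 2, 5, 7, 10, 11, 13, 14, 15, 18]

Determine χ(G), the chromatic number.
χ(G) = 4

Clique number ω(G) = 3 (lower bound: χ ≥ ω).
Odd cycle [2, 14, 7, 11, 10] needs 3 colors (χ ≥ 3).
Vertex 1 is adjacent to every vertex of [2, 7, 10, 11, 14], which already need 3 colors among themselves, so 1 needs a new color (χ ≥ 4).
The coloring below uses 4 colors, so χ(G) = 4.
A valid 4-coloring: color 1: [7, 10]; color 2: [1, 5, 13]; color 3: [2, 11, 15]; color 4: [14, 18].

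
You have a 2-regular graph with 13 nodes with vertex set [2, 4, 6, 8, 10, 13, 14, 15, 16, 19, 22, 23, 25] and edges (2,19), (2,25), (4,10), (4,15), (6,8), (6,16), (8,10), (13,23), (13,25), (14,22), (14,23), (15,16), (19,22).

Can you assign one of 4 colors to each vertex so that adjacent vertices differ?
A valid 4-coloring: color 1: [4, 8, 13, 14, 16, 19]; color 2: [2, 6, 10, 15, 22, 23]; color 3: [25].
(χ(G) = 3 ≤ 4.)

Yes, G is 4-colorable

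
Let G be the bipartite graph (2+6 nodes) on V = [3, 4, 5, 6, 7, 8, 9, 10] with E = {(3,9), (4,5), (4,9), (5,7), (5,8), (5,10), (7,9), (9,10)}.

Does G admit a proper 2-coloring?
A valid 2-coloring: color 1: [5, 6, 9]; color 2: [3, 4, 7, 8, 10].
(χ(G) = 2 ≤ 2.)

Yes, G is 2-colorable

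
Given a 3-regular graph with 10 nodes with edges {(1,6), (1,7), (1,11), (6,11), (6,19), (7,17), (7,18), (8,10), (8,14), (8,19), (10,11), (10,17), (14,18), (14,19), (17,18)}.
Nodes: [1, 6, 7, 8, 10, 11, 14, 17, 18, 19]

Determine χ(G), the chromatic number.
Clique number ω(G) = 3 (lower bound: χ ≥ ω).
The clique on [1, 6, 11] has size 3, forcing χ ≥ 3, and the coloring below uses 3 colors, so χ(G) = 3.
A valid 3-coloring: color 1: [1, 10, 18, 19]; color 2: [11, 14, 17]; color 3: [6, 7, 8].

χ(G) = 3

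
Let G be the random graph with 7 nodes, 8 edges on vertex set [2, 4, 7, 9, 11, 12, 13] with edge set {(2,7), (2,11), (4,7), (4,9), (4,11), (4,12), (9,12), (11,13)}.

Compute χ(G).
χ(G) = 3

Clique number ω(G) = 3 (lower bound: χ ≥ ω).
The clique on [4, 9, 12] has size 3, forcing χ ≥ 3, and the coloring below uses 3 colors, so χ(G) = 3.
A valid 3-coloring: color 1: [2, 4, 13]; color 2: [7, 11, 12]; color 3: [9].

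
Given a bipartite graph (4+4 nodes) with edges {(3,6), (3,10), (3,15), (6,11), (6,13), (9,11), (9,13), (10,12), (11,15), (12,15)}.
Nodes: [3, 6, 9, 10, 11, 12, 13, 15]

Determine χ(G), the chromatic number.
Clique number ω(G) = 2 (lower bound: χ ≥ ω).
The graph is bipartite (no odd cycle), so 2 colors suffice: χ(G) = 2.
A valid 2-coloring: color 1: [3, 11, 12, 13]; color 2: [6, 9, 10, 15].

χ(G) = 2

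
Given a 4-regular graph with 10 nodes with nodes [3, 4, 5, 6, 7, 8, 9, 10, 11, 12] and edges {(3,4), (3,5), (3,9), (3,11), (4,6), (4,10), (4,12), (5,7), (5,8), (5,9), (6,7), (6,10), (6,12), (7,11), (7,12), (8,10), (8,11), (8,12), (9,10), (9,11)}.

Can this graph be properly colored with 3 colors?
A valid 3-coloring: color 1: [4, 7, 8, 9]; color 2: [3, 10, 12]; color 3: [5, 6, 11].
(χ(G) = 3 ≤ 3.)

Yes, G is 3-colorable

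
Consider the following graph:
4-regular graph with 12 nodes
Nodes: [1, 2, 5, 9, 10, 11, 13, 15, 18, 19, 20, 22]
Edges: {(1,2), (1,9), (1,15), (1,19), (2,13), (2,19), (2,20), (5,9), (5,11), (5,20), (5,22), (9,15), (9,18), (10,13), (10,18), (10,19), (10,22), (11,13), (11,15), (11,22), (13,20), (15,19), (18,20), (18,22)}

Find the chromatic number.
χ(G) = 3

Clique number ω(G) = 3 (lower bound: χ ≥ ω).
The clique on [1, 9, 15] has size 3, forcing χ ≥ 3, and the coloring below uses 3 colors, so χ(G) = 3.
A valid 3-coloring: color 1: [2, 5, 15, 18]; color 2: [1, 10, 11, 20]; color 3: [9, 13, 19, 22].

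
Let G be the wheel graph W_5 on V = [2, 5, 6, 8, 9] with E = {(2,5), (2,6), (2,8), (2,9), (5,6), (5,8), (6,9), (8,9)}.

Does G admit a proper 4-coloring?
Yes, G is 4-colorable

A valid 4-coloring: color 1: [2]; color 2: [5, 9]; color 3: [6, 8].
(χ(G) = 3 ≤ 4.)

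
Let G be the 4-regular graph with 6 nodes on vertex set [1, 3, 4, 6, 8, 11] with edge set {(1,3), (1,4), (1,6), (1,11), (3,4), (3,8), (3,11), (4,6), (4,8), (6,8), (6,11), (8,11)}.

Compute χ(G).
χ(G) = 3

Clique number ω(G) = 3 (lower bound: χ ≥ ω).
The clique on [3, 8, 11] has size 3, forcing χ ≥ 3, and the coloring below uses 3 colors, so χ(G) = 3.
A valid 3-coloring: color 1: [3, 6]; color 2: [1, 8]; color 3: [4, 11].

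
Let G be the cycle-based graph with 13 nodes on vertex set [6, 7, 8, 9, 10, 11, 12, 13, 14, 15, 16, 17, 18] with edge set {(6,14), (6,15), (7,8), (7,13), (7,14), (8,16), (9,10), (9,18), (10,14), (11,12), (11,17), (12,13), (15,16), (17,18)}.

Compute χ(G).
Clique number ω(G) = 2 (lower bound: χ ≥ ω).
Odd cycle [17, 18, 9, 10, 14, 7, 13, 12, 11] needs 3 colors (χ ≥ 3).
The coloring below uses 3 colors, so χ(G) = 3.
A valid 3-coloring: color 1: [8, 9, 12, 14, 15, 17]; color 2: [6, 7, 10, 11, 16, 18]; color 3: [13].

χ(G) = 3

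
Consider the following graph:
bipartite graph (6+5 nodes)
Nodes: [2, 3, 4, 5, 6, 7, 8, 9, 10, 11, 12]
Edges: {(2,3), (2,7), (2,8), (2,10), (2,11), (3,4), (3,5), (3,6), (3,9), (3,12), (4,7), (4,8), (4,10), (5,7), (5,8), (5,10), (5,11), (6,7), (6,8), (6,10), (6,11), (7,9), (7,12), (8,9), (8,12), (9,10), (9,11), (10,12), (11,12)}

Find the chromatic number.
Clique number ω(G) = 2 (lower bound: χ ≥ ω).
The graph is bipartite (no odd cycle), so 2 colors suffice: χ(G) = 2.
A valid 2-coloring: color 1: [3, 7, 8, 10, 11]; color 2: [2, 4, 5, 6, 9, 12].

χ(G) = 2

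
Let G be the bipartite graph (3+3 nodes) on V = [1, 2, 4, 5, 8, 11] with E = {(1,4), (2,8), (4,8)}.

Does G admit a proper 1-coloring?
Edge (2,8) forces its endpoints to differ, so 1 color is not enough.

No, G is not 1-colorable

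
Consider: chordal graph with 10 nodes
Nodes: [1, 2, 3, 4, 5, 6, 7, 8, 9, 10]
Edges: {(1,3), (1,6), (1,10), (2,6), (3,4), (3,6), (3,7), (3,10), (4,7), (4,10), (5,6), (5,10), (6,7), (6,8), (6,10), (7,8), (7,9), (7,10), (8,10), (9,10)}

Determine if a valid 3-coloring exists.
No, G is not 3-colorable

The clique on vertices [3, 4, 7, 10] has size 4 > 3, so it alone needs 4 colors.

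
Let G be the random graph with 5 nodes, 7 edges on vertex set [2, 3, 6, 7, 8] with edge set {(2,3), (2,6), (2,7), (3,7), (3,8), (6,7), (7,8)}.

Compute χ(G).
Clique number ω(G) = 3 (lower bound: χ ≥ ω).
The clique on [3, 7, 8] has size 3, forcing χ ≥ 3, and the coloring below uses 3 colors, so χ(G) = 3.
A valid 3-coloring: color 1: [7]; color 2: [3, 6]; color 3: [2, 8].

χ(G) = 3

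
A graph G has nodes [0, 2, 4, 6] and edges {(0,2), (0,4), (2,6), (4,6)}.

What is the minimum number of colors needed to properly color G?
Clique number ω(G) = 2 (lower bound: χ ≥ ω).
The graph is bipartite (no odd cycle), so 2 colors suffice: χ(G) = 2.
A valid 2-coloring: color 1: [0, 6]; color 2: [2, 4].

χ(G) = 2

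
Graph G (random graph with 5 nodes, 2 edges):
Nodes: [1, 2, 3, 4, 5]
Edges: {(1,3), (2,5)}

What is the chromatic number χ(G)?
χ(G) = 2

Clique number ω(G) = 2 (lower bound: χ ≥ ω).
The graph is bipartite (no odd cycle), so 2 colors suffice: χ(G) = 2.
A valid 2-coloring: color 1: [3, 4, 5]; color 2: [1, 2].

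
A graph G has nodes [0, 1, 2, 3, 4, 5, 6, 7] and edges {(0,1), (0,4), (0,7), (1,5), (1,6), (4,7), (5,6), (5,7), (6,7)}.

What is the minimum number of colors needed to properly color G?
Clique number ω(G) = 3 (lower bound: χ ≥ ω).
The clique on [1, 5, 6] has size 3, forcing χ ≥ 3, and the coloring below uses 3 colors, so χ(G) = 3.
A valid 3-coloring: color 1: [1, 2, 3, 7]; color 2: [0, 6]; color 3: [4, 5].

χ(G) = 3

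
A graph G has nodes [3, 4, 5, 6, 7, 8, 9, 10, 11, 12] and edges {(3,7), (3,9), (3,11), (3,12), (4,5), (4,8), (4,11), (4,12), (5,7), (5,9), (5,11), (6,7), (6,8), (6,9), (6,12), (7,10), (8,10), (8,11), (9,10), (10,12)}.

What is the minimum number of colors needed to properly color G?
Clique number ω(G) = 3 (lower bound: χ ≥ ω).
The clique on [4, 8, 11] has size 3, forcing χ ≥ 3, and the coloring below uses 3 colors, so χ(G) = 3.
A valid 3-coloring: color 1: [5, 8, 12]; color 2: [3, 4, 6, 10]; color 3: [7, 9, 11].

χ(G) = 3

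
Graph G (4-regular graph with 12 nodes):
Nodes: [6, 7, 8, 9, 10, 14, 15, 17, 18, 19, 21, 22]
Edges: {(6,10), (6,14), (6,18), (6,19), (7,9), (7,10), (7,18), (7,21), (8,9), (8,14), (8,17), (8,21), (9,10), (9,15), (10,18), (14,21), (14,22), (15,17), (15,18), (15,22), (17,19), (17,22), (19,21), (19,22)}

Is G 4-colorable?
A valid 4-coloring: color 1: [8, 10, 15, 19]; color 2: [6, 9, 21, 22]; color 3: [14, 17, 18]; color 4: [7].
(χ(G) = 3 ≤ 4.)

Yes, G is 4-colorable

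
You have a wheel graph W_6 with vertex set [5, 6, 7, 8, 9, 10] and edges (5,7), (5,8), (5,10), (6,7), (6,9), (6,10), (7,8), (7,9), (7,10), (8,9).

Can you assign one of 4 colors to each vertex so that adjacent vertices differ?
Yes, G is 4-colorable

A valid 4-coloring: color 1: [7]; color 2: [8, 10]; color 3: [5, 9]; color 4: [6].
(χ(G) = 4 ≤ 4.)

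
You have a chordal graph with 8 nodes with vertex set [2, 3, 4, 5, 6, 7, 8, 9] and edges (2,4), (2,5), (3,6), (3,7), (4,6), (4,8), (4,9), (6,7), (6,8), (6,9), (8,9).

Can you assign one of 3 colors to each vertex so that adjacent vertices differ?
The clique on vertices [4, 6, 8, 9] has size 4 > 3, so it alone needs 4 colors.

No, G is not 3-colorable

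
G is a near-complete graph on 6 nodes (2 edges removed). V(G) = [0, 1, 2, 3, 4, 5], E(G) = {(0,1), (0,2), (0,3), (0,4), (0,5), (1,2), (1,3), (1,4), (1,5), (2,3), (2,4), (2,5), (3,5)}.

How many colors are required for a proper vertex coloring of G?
Clique number ω(G) = 5 (lower bound: χ ≥ ω).
The clique on [0, 1, 2, 3, 5] has size 5, forcing χ ≥ 5, and the coloring below uses 5 colors, so χ(G) = 5.
A valid 5-coloring: color 1: [2]; color 2: [1]; color 3: [0]; color 4: [3, 4]; color 5: [5].

χ(G) = 5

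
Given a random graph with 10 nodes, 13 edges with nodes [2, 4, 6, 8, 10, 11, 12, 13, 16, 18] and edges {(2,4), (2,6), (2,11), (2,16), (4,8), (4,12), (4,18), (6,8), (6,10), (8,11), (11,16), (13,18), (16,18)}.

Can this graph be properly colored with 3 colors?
Yes, G is 3-colorable

A valid 3-coloring: color 1: [2, 8, 10, 12, 18]; color 2: [4, 6, 13, 16]; color 3: [11].
(χ(G) = 3 ≤ 3.)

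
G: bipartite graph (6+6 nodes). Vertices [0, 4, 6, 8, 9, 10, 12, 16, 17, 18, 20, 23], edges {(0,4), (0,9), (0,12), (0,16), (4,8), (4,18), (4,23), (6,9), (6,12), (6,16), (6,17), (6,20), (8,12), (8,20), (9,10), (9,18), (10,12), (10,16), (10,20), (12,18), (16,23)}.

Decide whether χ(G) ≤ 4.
Yes, G is 4-colorable

A valid 4-coloring: color 1: [0, 6, 8, 10, 18, 23]; color 2: [4, 9, 12, 16, 17, 20].
(χ(G) = 2 ≤ 4.)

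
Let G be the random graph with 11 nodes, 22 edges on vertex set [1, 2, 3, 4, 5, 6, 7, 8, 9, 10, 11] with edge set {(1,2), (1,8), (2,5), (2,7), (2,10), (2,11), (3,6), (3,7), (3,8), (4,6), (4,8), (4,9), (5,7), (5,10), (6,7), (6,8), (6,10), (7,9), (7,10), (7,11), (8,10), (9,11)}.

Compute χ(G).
χ(G) = 4

Clique number ω(G) = 4 (lower bound: χ ≥ ω).
The clique on [2, 5, 7, 10] has size 4, forcing χ ≥ 4, and the coloring below uses 4 colors, so χ(G) = 4.
A valid 4-coloring: color 1: [7, 8]; color 2: [2, 6, 9]; color 3: [1, 3, 4, 10, 11]; color 4: [5].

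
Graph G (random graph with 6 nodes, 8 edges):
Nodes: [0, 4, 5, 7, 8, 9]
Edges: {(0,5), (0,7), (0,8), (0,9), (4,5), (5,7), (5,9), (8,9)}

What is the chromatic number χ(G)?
χ(G) = 3

Clique number ω(G) = 3 (lower bound: χ ≥ ω).
The clique on [0, 8, 9] has size 3, forcing χ ≥ 3, and the coloring below uses 3 colors, so χ(G) = 3.
A valid 3-coloring: color 1: [0, 4]; color 2: [5, 8]; color 3: [7, 9].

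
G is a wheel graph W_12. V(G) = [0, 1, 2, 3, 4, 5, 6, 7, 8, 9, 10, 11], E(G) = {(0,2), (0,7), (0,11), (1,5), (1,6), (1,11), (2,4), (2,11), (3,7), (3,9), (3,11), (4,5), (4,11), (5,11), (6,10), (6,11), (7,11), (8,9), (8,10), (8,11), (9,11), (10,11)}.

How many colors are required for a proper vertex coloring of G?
χ(G) = 4

Clique number ω(G) = 3 (lower bound: χ ≥ ω).
Odd cycle [3, 7, 0, 2, 4, 5, 1, 6, 10, 8, 9] needs 3 colors (χ ≥ 3).
Vertex 11 is adjacent to every vertex of [0, 1, 2, 3, 4, 5, 6, 7, 8, 9, 10], which already need 3 colors among themselves, so 11 needs a new color (χ ≥ 4).
The coloring below uses 4 colors, so χ(G) = 4.
A valid 4-coloring: color 1: [11]; color 2: [0, 1, 3, 4, 8]; color 3: [2, 5, 6, 7, 9]; color 4: [10].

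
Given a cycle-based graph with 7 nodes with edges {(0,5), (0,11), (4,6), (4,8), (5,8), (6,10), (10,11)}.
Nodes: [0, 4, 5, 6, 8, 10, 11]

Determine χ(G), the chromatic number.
χ(G) = 3

Clique number ω(G) = 2 (lower bound: χ ≥ ω).
Odd cycle [10, 6, 4, 8, 5, 0, 11] needs 3 colors (χ ≥ 3).
The coloring below uses 3 colors, so χ(G) = 3.
A valid 3-coloring: color 1: [0, 4, 10]; color 2: [6, 8, 11]; color 3: [5].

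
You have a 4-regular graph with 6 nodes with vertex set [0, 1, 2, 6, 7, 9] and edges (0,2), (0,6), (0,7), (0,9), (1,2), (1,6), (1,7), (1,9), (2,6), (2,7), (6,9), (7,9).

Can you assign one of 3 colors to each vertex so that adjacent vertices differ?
Yes, G is 3-colorable

A valid 3-coloring: color 1: [0, 1]; color 2: [2, 9]; color 3: [6, 7].
(χ(G) = 3 ≤ 3.)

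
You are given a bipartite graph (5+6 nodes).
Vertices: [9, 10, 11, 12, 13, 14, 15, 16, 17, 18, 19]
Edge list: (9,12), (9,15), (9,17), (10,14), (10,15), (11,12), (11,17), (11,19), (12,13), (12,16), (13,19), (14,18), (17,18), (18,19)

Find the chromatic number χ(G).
Clique number ω(G) = 2 (lower bound: χ ≥ ω).
The graph is bipartite (no odd cycle), so 2 colors suffice: χ(G) = 2.
A valid 2-coloring: color 1: [12, 14, 15, 17, 19]; color 2: [9, 10, 11, 13, 16, 18].

χ(G) = 2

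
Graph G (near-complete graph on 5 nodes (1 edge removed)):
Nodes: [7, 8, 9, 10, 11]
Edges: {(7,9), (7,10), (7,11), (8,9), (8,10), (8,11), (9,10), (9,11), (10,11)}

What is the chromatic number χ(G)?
χ(G) = 4

Clique number ω(G) = 4 (lower bound: χ ≥ ω).
The clique on [8, 9, 10, 11] has size 4, forcing χ ≥ 4, and the coloring below uses 4 colors, so χ(G) = 4.
A valid 4-coloring: color 1: [11]; color 2: [9]; color 3: [10]; color 4: [7, 8].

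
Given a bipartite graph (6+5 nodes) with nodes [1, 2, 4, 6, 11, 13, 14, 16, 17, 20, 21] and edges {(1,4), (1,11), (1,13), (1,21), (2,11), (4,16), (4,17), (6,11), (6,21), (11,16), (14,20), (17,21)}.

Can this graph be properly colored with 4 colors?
A valid 4-coloring: color 1: [1, 2, 6, 14, 16, 17]; color 2: [4, 11, 13, 20, 21].
(χ(G) = 2 ≤ 4.)

Yes, G is 4-colorable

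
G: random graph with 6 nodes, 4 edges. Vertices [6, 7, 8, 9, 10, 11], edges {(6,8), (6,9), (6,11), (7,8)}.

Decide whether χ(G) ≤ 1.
No, G is not 1-colorable

Edge (6,8) forces its endpoints to differ, so 1 color is not enough.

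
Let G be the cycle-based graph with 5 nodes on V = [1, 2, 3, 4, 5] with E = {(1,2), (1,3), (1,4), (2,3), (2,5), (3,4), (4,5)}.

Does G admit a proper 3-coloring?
Yes, G is 3-colorable

A valid 3-coloring: color 1: [2, 4]; color 2: [3, 5]; color 3: [1].
(χ(G) = 3 ≤ 3.)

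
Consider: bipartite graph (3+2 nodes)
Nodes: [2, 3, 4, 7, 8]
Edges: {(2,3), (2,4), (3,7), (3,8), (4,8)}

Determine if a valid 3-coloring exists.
A valid 3-coloring: color 1: [3, 4]; color 2: [2, 7, 8].
(χ(G) = 2 ≤ 3.)

Yes, G is 3-colorable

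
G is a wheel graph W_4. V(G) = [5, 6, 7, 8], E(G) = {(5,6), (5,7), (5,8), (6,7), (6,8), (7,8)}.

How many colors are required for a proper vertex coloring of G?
Clique number ω(G) = 4 (lower bound: χ ≥ ω).
The clique on [5, 6, 7, 8] has size 4, forcing χ ≥ 4, and the coloring below uses 4 colors, so χ(G) = 4.
A valid 4-coloring: color 1: [5]; color 2: [6]; color 3: [8]; color 4: [7].

χ(G) = 4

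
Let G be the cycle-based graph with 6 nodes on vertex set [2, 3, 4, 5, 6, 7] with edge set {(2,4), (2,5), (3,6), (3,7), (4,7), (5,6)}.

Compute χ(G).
Clique number ω(G) = 2 (lower bound: χ ≥ ω).
The graph is bipartite (no odd cycle), so 2 colors suffice: χ(G) = 2.
A valid 2-coloring: color 1: [3, 4, 5]; color 2: [2, 6, 7].

χ(G) = 2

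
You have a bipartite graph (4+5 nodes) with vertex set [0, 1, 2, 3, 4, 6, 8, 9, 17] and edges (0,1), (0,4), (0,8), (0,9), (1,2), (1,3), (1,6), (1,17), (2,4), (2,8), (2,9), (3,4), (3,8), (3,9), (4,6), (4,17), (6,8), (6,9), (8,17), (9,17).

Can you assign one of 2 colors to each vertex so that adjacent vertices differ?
Yes, G is 2-colorable

A valid 2-coloring: color 1: [1, 4, 8, 9]; color 2: [0, 2, 3, 6, 17].
(χ(G) = 2 ≤ 2.)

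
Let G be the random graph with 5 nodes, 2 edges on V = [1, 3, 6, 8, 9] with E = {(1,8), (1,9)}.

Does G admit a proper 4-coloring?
Yes, G is 4-colorable

A valid 4-coloring: color 1: [1, 3, 6]; color 2: [8, 9].
(χ(G) = 2 ≤ 4.)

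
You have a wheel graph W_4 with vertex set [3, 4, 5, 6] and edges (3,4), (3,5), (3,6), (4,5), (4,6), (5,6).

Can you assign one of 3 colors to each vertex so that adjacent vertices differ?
No, G is not 3-colorable

The clique on vertices [3, 4, 5, 6] has size 4 > 3, so it alone needs 4 colors.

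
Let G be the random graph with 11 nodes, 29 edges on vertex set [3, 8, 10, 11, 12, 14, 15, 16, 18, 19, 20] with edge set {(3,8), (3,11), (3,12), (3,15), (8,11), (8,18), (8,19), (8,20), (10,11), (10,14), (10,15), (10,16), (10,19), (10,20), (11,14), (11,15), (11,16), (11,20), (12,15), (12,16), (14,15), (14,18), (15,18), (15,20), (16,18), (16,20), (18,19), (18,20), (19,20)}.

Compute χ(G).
Clique number ω(G) = 4 (lower bound: χ ≥ ω).
The clique on [8, 18, 19, 20] has size 4, forcing χ ≥ 4, and the coloring below uses 4 colors, so χ(G) = 4.
A valid 4-coloring: color 1: [8, 15, 16]; color 2: [3, 14, 20]; color 3: [11, 12, 19]; color 4: [10, 18].

χ(G) = 4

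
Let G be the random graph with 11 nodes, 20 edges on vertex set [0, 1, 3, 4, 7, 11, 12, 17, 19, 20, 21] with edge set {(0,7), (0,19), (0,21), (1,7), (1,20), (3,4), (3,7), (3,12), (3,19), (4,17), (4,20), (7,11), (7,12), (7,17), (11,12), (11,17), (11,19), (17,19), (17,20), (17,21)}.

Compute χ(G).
χ(G) = 3

Clique number ω(G) = 3 (lower bound: χ ≥ ω).
The clique on [4, 17, 20] has size 3, forcing χ ≥ 3, and the coloring below uses 3 colors, so χ(G) = 3.
A valid 3-coloring: color 1: [0, 1, 12, 17]; color 2: [4, 7, 19, 21]; color 3: [3, 11, 20].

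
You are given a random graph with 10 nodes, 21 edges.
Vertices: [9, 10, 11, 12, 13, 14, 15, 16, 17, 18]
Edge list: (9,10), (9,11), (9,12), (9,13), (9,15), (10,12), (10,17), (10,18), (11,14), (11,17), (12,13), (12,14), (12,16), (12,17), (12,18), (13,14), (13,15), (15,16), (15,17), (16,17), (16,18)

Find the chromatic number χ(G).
Clique number ω(G) = 3 (lower bound: χ ≥ ω).
The clique on [12, 16, 17] has size 3, forcing χ ≥ 3, and the coloring below uses 3 colors, so χ(G) = 3.
A valid 3-coloring: color 1: [11, 12, 15]; color 2: [9, 14, 17, 18]; color 3: [10, 13, 16].

χ(G) = 3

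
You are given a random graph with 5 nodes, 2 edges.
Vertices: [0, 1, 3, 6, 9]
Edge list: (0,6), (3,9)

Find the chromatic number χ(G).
Clique number ω(G) = 2 (lower bound: χ ≥ ω).
The graph is bipartite (no odd cycle), so 2 colors suffice: χ(G) = 2.
A valid 2-coloring: color 1: [1, 6, 9]; color 2: [0, 3].

χ(G) = 2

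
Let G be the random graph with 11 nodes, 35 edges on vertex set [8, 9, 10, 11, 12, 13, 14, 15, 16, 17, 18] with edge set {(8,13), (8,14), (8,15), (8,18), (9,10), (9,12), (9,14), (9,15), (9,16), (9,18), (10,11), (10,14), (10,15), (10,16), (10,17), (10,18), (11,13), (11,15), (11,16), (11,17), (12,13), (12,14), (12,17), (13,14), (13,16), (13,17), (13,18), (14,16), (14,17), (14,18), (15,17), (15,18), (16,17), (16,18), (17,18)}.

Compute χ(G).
Clique number ω(G) = 5 (lower bound: χ ≥ ω).
The clique on [9, 10, 14, 16, 18] has size 5, forcing χ ≥ 5, and the coloring below uses 5 colors, so χ(G) = 5.
A valid 5-coloring: color 1: [14, 15]; color 2: [8, 9, 17]; color 3: [11, 12, 18]; color 4: [10, 13]; color 5: [16].

χ(G) = 5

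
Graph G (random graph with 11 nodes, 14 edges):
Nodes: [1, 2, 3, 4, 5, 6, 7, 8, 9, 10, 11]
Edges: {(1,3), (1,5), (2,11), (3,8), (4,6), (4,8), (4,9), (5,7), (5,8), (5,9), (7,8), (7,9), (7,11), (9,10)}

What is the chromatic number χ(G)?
Clique number ω(G) = 3 (lower bound: χ ≥ ω).
The clique on [5, 7, 8] has size 3, forcing χ ≥ 3, and the coloring below uses 3 colors, so χ(G) = 3.
A valid 3-coloring: color 1: [3, 4, 5, 10, 11]; color 2: [1, 2, 6, 8, 9]; color 3: [7].

χ(G) = 3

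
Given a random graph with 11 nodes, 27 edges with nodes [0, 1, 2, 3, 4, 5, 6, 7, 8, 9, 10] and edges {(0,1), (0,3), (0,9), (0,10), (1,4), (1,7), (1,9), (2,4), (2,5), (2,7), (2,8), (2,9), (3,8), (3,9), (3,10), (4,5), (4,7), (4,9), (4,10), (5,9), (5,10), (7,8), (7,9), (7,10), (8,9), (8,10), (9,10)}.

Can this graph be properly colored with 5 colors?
A valid 5-coloring: color 1: [6, 9]; color 2: [1, 2, 10]; color 3: [3, 5, 7]; color 4: [0, 4, 8].
(χ(G) = 4 ≤ 5.)

Yes, G is 5-colorable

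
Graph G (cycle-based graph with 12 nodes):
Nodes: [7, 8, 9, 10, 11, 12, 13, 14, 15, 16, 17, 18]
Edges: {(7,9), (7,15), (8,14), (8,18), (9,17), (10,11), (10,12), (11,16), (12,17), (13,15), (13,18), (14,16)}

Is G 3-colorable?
A valid 3-coloring: color 1: [9, 11, 12, 14, 15, 18]; color 2: [7, 8, 10, 13, 16, 17].
(χ(G) = 2 ≤ 3.)

Yes, G is 3-colorable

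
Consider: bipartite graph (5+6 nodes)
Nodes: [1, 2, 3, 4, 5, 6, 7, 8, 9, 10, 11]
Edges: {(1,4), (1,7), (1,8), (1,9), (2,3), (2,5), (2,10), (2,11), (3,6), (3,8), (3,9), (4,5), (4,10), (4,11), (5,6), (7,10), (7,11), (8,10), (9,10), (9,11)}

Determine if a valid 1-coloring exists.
Edge (1,8) forces its endpoints to differ, so 1 color is not enough.

No, G is not 1-colorable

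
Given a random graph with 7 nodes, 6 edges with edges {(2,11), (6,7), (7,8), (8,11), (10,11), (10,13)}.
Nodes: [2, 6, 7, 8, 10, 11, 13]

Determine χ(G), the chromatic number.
χ(G) = 2

Clique number ω(G) = 2 (lower bound: χ ≥ ω).
The graph is bipartite (no odd cycle), so 2 colors suffice: χ(G) = 2.
A valid 2-coloring: color 1: [7, 11, 13]; color 2: [2, 6, 8, 10].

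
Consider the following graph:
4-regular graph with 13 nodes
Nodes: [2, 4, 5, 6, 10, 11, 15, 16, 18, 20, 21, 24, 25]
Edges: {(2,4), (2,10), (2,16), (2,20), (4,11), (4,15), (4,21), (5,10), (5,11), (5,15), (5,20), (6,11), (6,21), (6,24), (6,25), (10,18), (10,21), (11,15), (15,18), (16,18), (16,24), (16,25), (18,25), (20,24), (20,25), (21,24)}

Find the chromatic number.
χ(G) = 3

Clique number ω(G) = 3 (lower bound: χ ≥ ω).
The clique on [5, 11, 15] has size 3, forcing χ ≥ 3, and the coloring below uses 3 colors, so χ(G) = 3.
A valid 3-coloring: color 1: [6, 10, 15, 16, 20]; color 2: [2, 11, 21, 25]; color 3: [4, 5, 18, 24].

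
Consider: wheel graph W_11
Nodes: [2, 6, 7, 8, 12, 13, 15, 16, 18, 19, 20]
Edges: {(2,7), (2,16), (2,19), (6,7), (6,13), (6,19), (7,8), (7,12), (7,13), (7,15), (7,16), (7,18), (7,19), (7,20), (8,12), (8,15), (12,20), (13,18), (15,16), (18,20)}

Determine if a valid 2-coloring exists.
No, G is not 2-colorable

The clique on vertices [2, 7, 16] has size 3 > 2, so it alone needs 3 colors.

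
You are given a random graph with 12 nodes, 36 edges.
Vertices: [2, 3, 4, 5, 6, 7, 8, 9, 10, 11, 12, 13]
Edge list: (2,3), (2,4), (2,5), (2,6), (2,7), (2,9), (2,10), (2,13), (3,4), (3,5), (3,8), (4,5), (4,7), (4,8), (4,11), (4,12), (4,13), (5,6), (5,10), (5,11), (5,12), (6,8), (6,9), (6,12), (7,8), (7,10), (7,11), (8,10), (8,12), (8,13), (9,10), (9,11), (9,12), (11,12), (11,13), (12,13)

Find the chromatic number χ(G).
χ(G) = 4

Clique number ω(G) = 4 (lower bound: χ ≥ ω).
The clique on [4, 8, 12, 13] has size 4, forcing χ ≥ 4, and the coloring below uses 4 colors, so χ(G) = 4.
A valid 4-coloring: color 1: [2, 8, 11]; color 2: [4, 6, 10]; color 3: [5, 7, 9, 13]; color 4: [3, 12].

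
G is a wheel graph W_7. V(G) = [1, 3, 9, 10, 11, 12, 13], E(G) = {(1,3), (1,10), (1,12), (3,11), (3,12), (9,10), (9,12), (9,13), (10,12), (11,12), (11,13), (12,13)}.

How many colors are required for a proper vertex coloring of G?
Clique number ω(G) = 3 (lower bound: χ ≥ ω).
The clique on [1, 10, 12] has size 3, forcing χ ≥ 3, and the coloring below uses 3 colors, so χ(G) = 3.
A valid 3-coloring: color 1: [12]; color 2: [3, 10, 13]; color 3: [1, 9, 11].

χ(G) = 3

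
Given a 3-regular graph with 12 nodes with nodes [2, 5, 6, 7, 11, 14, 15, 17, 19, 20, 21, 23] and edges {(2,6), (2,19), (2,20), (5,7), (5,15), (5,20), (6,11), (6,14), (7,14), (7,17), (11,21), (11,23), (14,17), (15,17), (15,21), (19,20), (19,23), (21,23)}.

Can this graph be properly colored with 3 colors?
A valid 3-coloring: color 1: [5, 6, 17, 19, 21]; color 2: [7, 11, 15, 20]; color 3: [2, 14, 23].
(χ(G) = 3 ≤ 3.)

Yes, G is 3-colorable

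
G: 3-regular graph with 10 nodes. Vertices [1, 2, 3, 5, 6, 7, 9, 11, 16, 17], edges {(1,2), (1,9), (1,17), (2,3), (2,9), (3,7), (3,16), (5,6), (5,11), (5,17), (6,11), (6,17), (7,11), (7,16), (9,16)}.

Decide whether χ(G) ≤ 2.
The clique on vertices [1, 2, 9] has size 3 > 2, so it alone needs 3 colors.

No, G is not 2-colorable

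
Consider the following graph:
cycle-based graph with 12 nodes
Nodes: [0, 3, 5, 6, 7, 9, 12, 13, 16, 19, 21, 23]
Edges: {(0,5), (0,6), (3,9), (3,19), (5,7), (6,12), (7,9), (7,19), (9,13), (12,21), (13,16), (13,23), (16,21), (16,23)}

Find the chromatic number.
χ(G) = 3

Clique number ω(G) = 3 (lower bound: χ ≥ ω).
The clique on [13, 16, 23] has size 3, forcing χ ≥ 3, and the coloring below uses 3 colors, so χ(G) = 3.
A valid 3-coloring: color 1: [0, 9, 12, 16, 19]; color 2: [3, 6, 7, 13, 21]; color 3: [5, 23].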